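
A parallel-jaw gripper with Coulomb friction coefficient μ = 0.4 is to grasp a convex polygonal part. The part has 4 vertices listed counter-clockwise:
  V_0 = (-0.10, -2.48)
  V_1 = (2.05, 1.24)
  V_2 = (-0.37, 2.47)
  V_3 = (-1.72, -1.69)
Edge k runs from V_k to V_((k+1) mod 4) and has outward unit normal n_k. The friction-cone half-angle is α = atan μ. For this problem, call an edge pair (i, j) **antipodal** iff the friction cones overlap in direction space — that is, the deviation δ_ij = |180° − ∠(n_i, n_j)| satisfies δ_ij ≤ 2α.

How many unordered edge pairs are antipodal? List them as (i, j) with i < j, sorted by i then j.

count = 2; pairs: (0,2), (1,3)

α = atan 0.4 = 21.80°;  2α = 43.60°
n_0 = (+0.8658, -0.5004)
n_1 = (+0.4531, +0.8915)
n_2 = (-0.9512, +0.3087)
n_3 = (-0.4383, -0.8988)
  (0,1): δ = 86.92°  ·
  (0,2): δ = 12.05°  ✓
  (0,3): δ = 94.03°  ·
  (1,2): δ = 81.04°  ·
  (1,3): δ = 0.95°  ✓
  (2,3): δ = 98.02°  ·
antipodal pairs: 2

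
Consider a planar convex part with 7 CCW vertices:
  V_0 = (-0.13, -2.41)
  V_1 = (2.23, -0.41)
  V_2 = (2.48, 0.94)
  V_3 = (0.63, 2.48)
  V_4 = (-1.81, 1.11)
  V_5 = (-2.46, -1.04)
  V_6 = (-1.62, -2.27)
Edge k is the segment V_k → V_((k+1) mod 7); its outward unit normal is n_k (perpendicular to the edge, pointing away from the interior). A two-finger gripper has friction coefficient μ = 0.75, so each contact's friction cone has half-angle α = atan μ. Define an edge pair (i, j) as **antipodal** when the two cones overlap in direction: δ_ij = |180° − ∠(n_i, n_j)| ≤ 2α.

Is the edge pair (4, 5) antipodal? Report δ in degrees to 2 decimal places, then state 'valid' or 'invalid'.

δ = 128.85°, invalid

α = atan 0.75 = 36.87°;  2α = 73.74°
edge 4: e_4 = (-0.65, -2.15);  n_4 = (-0.9572, +0.2894)
edge 5: e_5 = (+0.84, -1.23);  n_5 = (-0.8258, -0.5640)
∠(n_4, n_5) = 51.15°
δ = |180° − 51.15°| = 128.85°
128.85° > 2α = 73.74°  →  invalid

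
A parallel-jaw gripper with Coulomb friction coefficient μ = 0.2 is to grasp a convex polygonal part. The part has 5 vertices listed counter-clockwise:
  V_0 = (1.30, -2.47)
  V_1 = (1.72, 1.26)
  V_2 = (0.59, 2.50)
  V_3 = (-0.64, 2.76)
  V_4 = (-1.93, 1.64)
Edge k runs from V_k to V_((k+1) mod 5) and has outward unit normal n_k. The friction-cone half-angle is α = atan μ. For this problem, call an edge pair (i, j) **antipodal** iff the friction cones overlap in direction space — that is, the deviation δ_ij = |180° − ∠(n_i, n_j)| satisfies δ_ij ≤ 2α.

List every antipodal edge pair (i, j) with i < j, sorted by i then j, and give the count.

α = atan 0.2 = 11.31°;  2α = 22.62°
n_0 = (+0.9937, -0.1119)
n_1 = (+0.7391, +0.6736)
n_2 = (+0.2068, +0.9784)
n_3 = (-0.6556, +0.7551)
n_4 = (-0.7863, -0.6179)
  (0,1): δ = 131.23°  ·
  (0,2): δ = 95.51°  ·
  (0,3): δ = 42.61°  ·
  (0,4): δ = 44.59°  ·
  (1,2): δ = 144.28°  ·
  (1,3): δ = 91.38°  ·
  (1,4): δ = 4.18°  ✓
  (2,3): δ = 127.10°  ·
  (2,4): δ = 39.90°  ·
  (3,4): δ = 92.80°  ·
antipodal pairs: 1

count = 1; pairs: (1,4)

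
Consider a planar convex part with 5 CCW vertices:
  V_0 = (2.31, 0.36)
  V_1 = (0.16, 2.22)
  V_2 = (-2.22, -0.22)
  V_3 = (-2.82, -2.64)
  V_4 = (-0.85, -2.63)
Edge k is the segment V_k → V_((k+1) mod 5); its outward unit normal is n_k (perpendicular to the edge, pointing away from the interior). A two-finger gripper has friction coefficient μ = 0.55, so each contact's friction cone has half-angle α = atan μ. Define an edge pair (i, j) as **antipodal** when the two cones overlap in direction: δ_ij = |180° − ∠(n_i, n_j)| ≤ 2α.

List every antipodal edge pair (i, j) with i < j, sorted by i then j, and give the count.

count = 4; pairs: (0,3), (1,3), (1,4), (2,4)

α = atan 0.55 = 28.81°;  2α = 57.62°
n_0 = (+0.6543, +0.7563)
n_1 = (-0.7159, +0.6983)
n_2 = (-0.9706, +0.2406)
n_3 = (+0.0051, -1.0000)
n_4 = (+0.6873, -0.7264)
  (0,1): δ = 93.42°  ·
  (0,2): δ = 63.06°  ·
  (0,3): δ = 41.15°  ✓
  (0,4): δ = 84.28°  ·
  (1,2): δ = 149.64°  ·
  (1,3): δ = 45.42°  ✓
  (1,4): δ = 2.30°  ✓
  (2,3): δ = 75.78°  ·
  (2,4): δ = 32.66°  ✓
  (3,4): δ = 136.87°  ·
antipodal pairs: 4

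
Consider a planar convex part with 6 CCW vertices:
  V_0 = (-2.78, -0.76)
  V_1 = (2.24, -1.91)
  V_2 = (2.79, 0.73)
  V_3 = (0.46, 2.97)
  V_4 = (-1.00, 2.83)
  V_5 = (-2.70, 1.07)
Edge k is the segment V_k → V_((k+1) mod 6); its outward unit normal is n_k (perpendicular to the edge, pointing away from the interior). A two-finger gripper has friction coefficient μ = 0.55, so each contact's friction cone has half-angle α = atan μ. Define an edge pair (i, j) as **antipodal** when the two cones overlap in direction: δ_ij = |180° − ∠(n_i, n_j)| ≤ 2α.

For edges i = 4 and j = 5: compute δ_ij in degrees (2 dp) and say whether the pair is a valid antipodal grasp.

δ = 138.50°, invalid

α = atan 0.55 = 28.81°;  2α = 57.62°
edge 4: e_4 = (-1.70, -1.76);  n_4 = (-0.7193, +0.6947)
edge 5: e_5 = (-0.08, -1.83);  n_5 = (-0.9990, +0.0437)
∠(n_4, n_5) = 41.50°
δ = |180° − 41.50°| = 138.50°
138.50° > 2α = 57.62°  →  invalid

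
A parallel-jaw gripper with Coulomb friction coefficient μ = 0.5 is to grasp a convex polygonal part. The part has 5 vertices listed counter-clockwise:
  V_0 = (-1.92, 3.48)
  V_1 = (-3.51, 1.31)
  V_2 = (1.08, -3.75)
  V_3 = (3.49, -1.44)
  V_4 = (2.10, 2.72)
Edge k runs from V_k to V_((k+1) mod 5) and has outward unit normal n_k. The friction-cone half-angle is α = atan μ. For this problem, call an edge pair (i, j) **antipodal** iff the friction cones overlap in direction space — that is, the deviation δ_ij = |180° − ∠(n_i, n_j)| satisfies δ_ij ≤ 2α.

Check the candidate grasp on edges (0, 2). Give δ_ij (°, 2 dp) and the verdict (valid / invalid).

α = atan 0.5 = 26.57°;  2α = 53.13°
edge 0: e_0 = (-1.59, -2.17);  n_0 = (-0.8066, +0.5910)
edge 2: e_2 = (+2.41, +2.31);  n_2 = (+0.6920, -0.7219)
∠(n_0, n_2) = 170.02°
δ = |180° − 170.02°| = 9.98°
9.98° ≤ 2α = 53.13°  →  valid

δ = 9.98°, valid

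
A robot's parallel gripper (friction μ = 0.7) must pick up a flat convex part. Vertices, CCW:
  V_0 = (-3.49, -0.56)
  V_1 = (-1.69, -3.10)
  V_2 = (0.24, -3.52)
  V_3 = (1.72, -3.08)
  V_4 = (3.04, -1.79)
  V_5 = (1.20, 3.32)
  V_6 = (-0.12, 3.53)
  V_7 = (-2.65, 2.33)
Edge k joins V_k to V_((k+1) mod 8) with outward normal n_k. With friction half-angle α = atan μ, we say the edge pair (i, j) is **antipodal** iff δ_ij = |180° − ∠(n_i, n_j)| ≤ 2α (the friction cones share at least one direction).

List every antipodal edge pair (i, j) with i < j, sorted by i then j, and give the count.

α = atan 0.7 = 34.99°;  2α = 69.98°
n_0 = (-0.8159, -0.5782)
n_1 = (-0.2126, -0.9771)
n_2 = (+0.2850, -0.9585)
n_3 = (+0.6989, -0.7152)
n_4 = (+0.9409, +0.3388)
n_5 = (+0.1571, +0.9876)
n_6 = (-0.4285, +0.9035)
n_7 = (-0.9603, +0.2791)
  (0,1): δ = 137.60°  ·
  (0,2): δ = 108.77°  ·
  (0,3): δ = 80.98°  ·
  (0,4): δ = 15.52°  ✓
  (0,5): δ = 45.64°  ✓
  (0,6): δ = 80.05°  ·
  (0,7): δ = 128.47°  ·
  (1,2): δ = 151.17°  ·
  (1,3): δ = 123.38°  ·
  (1,4): δ = 57.92°  ✓
  (1,5): δ = 3.24°  ✓
  (1,6): δ = 37.65°  ✓
  (1,7): δ = 86.07°  ·
  (2,3): δ = 152.22°  ·
  (2,4): δ = 86.75°  ·
  (2,5): δ = 25.60°  ✓
  (2,6): δ = 8.82°  ✓
  (2,7): δ = 57.24°  ✓
  (3,4): δ = 114.54°  ·
  (3,5): δ = 53.38°  ✓
  (3,6): δ = 18.97°  ✓
  (3,7): δ = 29.45°  ✓
  (4,5): δ = 118.84°  ·
  (4,6): δ = 84.43°  ·
  (4,7): δ = 36.01°  ✓
  (5,6): δ = 145.59°  ·
  (5,7): δ = 97.17°  ·
  (6,7): δ = 131.58°  ·
antipodal pairs: 12

count = 12; pairs: (0,4), (0,5), (1,4), (1,5), (1,6), (2,5), (2,6), (2,7), (3,5), (3,6), (3,7), (4,7)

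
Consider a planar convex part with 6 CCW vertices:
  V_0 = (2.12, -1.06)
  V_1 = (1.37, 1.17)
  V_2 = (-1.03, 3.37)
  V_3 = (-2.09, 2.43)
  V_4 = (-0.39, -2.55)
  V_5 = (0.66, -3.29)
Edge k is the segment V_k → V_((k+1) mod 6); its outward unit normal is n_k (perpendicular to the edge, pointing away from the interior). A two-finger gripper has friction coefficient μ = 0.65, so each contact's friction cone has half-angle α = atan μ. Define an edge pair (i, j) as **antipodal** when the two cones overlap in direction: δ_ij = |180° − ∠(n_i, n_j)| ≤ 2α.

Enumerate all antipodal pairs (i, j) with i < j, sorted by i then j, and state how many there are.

count = 6; pairs: (0,3), (0,4), (1,3), (1,4), (2,5), (3,5)

α = atan 0.65 = 33.02°;  2α = 66.05°
n_0 = (+0.9478, +0.3188)
n_1 = (+0.6757, +0.7372)
n_2 = (-0.6635, +0.7482)
n_3 = (-0.9464, -0.3231)
n_4 = (-0.5761, -0.8174)
n_5 = (+0.8366, -0.5478)
  (0,1): δ = 151.10°  ·
  (0,2): δ = 67.02°  ·
  (0,3): δ = 0.26°  ✓
  (0,4): δ = 36.24°  ✓
  (0,5): δ = 128.20°  ·
  (1,2): δ = 95.92°  ·
  (1,3): δ = 28.64°  ✓
  (1,4): δ = 7.34°  ✓
  (1,5): δ = 99.30°  ·
  (2,3): δ = 112.72°  ·
  (2,4): δ = 76.74°  ·
  (2,5): δ = 15.22°  ✓
  (3,4): δ = 144.02°  ·
  (3,5): δ = 52.06°  ✓
  (4,5): δ = 88.04°  ·
antipodal pairs: 6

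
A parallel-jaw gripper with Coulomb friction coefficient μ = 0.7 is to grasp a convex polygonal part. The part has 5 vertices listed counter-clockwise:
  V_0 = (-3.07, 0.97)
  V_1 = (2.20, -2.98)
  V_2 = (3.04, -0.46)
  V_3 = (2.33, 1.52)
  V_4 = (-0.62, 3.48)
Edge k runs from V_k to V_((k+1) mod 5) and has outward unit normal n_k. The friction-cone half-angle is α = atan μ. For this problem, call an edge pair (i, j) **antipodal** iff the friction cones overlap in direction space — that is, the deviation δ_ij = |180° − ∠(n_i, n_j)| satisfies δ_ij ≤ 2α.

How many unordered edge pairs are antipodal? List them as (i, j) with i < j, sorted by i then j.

α = atan 0.7 = 34.99°;  2α = 69.98°
n_0 = (-0.5998, -0.8002)
n_1 = (+0.9487, -0.3162)
n_2 = (+0.9413, +0.3375)
n_3 = (+0.5534, +0.8329)
n_4 = (-0.7156, +0.6985)
  (0,1): δ = 71.58°  ·
  (0,2): δ = 33.42°  ✓
  (0,3): δ = 3.25°  ✓
  (0,4): δ = 82.55°  ·
  (1,2): δ = 141.84°  ·
  (1,3): δ = 105.17°  ·
  (1,4): δ = 25.87°  ✓
  (2,3): δ = 143.33°  ·
  (2,4): δ = 64.03°  ✓
  (3,4): δ = 100.71°  ·
antipodal pairs: 4

count = 4; pairs: (0,2), (0,3), (1,4), (2,4)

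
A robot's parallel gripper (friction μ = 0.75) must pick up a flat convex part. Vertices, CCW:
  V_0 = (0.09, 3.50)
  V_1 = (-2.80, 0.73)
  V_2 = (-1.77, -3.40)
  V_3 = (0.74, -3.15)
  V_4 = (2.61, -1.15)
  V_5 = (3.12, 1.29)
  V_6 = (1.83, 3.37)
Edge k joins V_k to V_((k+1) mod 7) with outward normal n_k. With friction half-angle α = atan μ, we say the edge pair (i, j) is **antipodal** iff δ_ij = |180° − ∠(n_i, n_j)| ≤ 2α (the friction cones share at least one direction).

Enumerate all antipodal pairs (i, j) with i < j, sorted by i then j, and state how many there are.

α = atan 0.75 = 36.87°;  2α = 73.74°
n_0 = (-0.6920, +0.7219)
n_1 = (-0.9703, -0.2420)
n_2 = (+0.0991, -0.9951)
n_3 = (+0.7304, -0.6830)
n_4 = (+0.9788, -0.2046)
n_5 = (+0.8498, +0.5271)
n_6 = (+0.0745, +0.9972)
  (0,1): δ = 119.78°  ·
  (0,2): δ = 38.10°  ✓
  (0,3): δ = 3.14°  ✓
  (0,4): δ = 34.41°  ✓
  (0,5): δ = 78.02°  ·
  (0,6): δ = 131.94°  ·
  (1,2): δ = 98.32°  ·
  (1,3): δ = 57.08°  ✓
  (1,4): δ = 25.81°  ✓
  (1,5): δ = 17.80°  ✓
  (1,6): δ = 71.72°  ✓
  (2,3): δ = 138.76°  ·
  (2,4): δ = 107.49°  ·
  (2,5): δ = 63.88°  ✓
  (2,6): δ = 9.96°  ✓
  (3,4): δ = 148.73°  ·
  (3,5): δ = 105.12°  ·
  (3,6): δ = 51.20°  ✓
  (4,5): δ = 136.39°  ·
  (4,6): δ = 82.47°  ·
  (5,6): δ = 126.08°  ·
antipodal pairs: 10

count = 10; pairs: (0,2), (0,3), (0,4), (1,3), (1,4), (1,5), (1,6), (2,5), (2,6), (3,6)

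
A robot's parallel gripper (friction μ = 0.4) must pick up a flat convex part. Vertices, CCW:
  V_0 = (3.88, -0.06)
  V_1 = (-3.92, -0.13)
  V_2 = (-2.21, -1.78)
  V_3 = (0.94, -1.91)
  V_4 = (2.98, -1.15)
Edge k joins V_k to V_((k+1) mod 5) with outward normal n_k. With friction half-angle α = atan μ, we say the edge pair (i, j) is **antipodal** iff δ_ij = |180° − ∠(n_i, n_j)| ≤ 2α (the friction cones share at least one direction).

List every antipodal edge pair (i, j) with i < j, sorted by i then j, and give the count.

α = atan 0.4 = 21.80°;  2α = 43.60°
n_0 = (-0.0090, +1.0000)
n_1 = (-0.6944, -0.7196)
n_2 = (-0.0412, -0.9991)
n_3 = (+0.3491, -0.9371)
n_4 = (+0.7711, -0.6367)
  (0,1): δ = 44.49°  ·
  (0,2): δ = 2.88°  ✓
  (0,3): δ = 19.92°  ✓
  (0,4): δ = 49.94°  ·
  (1,2): δ = 138.39°  ·
  (1,3): δ = 115.59°  ·
  (1,4): δ = 85.57°  ·
  (2,3): δ = 157.20°  ·
  (2,4): δ = 127.18°  ·
  (3,4): δ = 149.98°  ·
antipodal pairs: 2

count = 2; pairs: (0,2), (0,3)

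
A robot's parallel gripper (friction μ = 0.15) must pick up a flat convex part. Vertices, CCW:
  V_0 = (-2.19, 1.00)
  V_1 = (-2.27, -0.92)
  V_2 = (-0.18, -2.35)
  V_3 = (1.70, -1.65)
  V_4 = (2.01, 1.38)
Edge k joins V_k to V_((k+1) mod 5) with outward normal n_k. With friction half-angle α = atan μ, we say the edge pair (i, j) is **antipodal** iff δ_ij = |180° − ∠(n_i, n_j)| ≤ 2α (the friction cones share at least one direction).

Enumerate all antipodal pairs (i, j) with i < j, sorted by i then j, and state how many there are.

count = 2; pairs: (0,3), (2,4)

α = atan 0.15 = 8.53°;  2α = 17.06°
n_0 = (-0.9991, +0.0416)
n_1 = (-0.5647, -0.8253)
n_2 = (+0.3489, -0.9371)
n_3 = (+0.9948, -0.1018)
n_4 = (-0.0901, +0.9959)
  (0,1): δ = 121.99°  ·
  (0,2): δ = 67.19°  ·
  (0,3): δ = 3.46°  ✓
  (0,4): δ = 97.56°  ·
  (1,2): δ = 125.20°  ·
  (1,3): δ = 61.46°  ·
  (1,4): δ = 39.55°  ·
  (2,3): δ = 116.26°  ·
  (2,4): δ = 15.25°  ✓
  (3,4): δ = 78.99°  ·
antipodal pairs: 2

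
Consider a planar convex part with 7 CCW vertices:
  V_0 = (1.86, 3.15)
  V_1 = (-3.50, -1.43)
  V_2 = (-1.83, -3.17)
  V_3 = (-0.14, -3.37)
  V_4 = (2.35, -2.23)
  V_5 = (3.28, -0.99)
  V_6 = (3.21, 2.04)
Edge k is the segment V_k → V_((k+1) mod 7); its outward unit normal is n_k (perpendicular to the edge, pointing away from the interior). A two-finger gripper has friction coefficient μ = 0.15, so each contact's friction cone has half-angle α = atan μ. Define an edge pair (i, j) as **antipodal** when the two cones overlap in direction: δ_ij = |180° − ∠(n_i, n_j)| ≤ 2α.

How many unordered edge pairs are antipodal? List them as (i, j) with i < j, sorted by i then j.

α = atan 0.15 = 8.53°;  2α = 17.06°
n_0 = (-0.6496, +0.7603)
n_1 = (-0.7215, -0.6924)
n_2 = (-0.1175, -0.9931)
n_3 = (+0.4163, -0.9092)
n_4 = (+0.8000, -0.6000)
n_5 = (+0.9997, +0.0231)
n_6 = (+0.6351, +0.7724)
  (0,1): δ = 86.69°  ·
  (0,2): δ = 47.26°  ·
  (0,3): δ = 15.91°  ✓
  (0,4): δ = 12.62°  ✓
  (0,5): δ = 50.81°  ·
  (0,6): δ = 100.06°  ·
  (1,2): δ = 140.57°  ·
  (1,3): δ = 109.22°  ·
  (1,4): δ = 80.69°  ·
  (1,5): δ = 42.50°  ·
  (1,6): δ = 6.75°  ✓
  (2,3): δ = 148.65°  ·
  (2,4): δ = 120.12°  ·
  (2,5): δ = 81.93°  ·
  (2,6): δ = 32.68°  ·
  (3,4): δ = 151.47°  ·
  (3,5): δ = 113.28°  ·
  (3,6): δ = 64.03°  ·
  (4,5): δ = 141.81°  ·
  (4,6): δ = 92.56°  ·
  (5,6): δ = 130.75°  ·
antipodal pairs: 3

count = 3; pairs: (0,3), (0,4), (1,6)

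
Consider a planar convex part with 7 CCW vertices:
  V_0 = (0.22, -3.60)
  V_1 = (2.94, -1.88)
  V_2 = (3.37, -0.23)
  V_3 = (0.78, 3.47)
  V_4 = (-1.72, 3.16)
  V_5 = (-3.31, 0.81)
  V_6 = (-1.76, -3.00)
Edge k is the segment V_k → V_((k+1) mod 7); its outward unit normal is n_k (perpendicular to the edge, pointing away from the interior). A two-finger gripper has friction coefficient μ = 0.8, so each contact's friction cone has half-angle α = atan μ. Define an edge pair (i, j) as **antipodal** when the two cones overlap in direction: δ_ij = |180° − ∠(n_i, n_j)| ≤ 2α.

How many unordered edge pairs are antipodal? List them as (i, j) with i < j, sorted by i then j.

count = 11; pairs: (0,3), (0,4), (1,3), (1,4), (1,5), (2,4), (2,5), (2,6), (3,5), (3,6), (4,6)

α = atan 0.8 = 38.66°;  2α = 77.32°
n_0 = (+0.5345, -0.8452)
n_1 = (+0.9677, -0.2522)
n_2 = (+0.8192, +0.5735)
n_3 = (-0.1231, +0.9924)
n_4 = (-0.8282, +0.5604)
n_5 = (-0.9263, -0.3768)
n_6 = (-0.2900, -0.9570)
  (0,1): δ = 136.91°  ·
  (0,2): δ = 87.32°  ·
  (0,3): δ = 25.24°  ✓
  (0,4): δ = 23.61°  ✓
  (0,5): δ = 79.83°  ·
  (0,6): δ = 130.83°  ·
  (1,2): δ = 130.40°  ·
  (1,3): δ = 68.32°  ✓
  (1,4): δ = 19.48°  ✓
  (1,5): δ = 36.74°  ✓
  (1,6): δ = 87.75°  ·
  (2,3): δ = 117.92°  ·
  (2,4): δ = 69.07°  ✓
  (2,5): δ = 12.85°  ✓
  (2,6): δ = 38.15°  ✓
  (3,4): δ = 131.15°  ·
  (3,5): δ = 74.93°  ✓
  (3,6): δ = 23.93°  ✓
  (4,5): δ = 123.78°  ·
  (4,6): δ = 72.78°  ✓
  (5,6): δ = 129.00°  ·
antipodal pairs: 11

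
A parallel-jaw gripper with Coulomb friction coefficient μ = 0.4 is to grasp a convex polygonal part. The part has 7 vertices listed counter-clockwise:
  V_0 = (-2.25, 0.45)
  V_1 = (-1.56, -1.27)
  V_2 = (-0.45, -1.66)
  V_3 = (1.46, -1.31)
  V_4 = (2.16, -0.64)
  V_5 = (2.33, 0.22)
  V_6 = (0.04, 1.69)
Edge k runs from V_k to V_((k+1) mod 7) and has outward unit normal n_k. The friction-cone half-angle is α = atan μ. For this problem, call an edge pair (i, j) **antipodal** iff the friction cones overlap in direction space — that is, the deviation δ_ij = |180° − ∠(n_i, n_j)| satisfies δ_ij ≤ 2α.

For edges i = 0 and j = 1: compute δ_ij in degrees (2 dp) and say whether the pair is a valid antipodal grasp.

δ = 131.22°, invalid

α = atan 0.4 = 21.80°;  2α = 43.60°
edge 0: e_0 = (+0.69, -1.72);  n_0 = (-0.9281, -0.3723)
edge 1: e_1 = (+1.11, -0.39);  n_1 = (-0.3315, -0.9435)
∠(n_0, n_1) = 48.78°
δ = |180° − 48.78°| = 131.22°
131.22° > 2α = 43.60°  →  invalid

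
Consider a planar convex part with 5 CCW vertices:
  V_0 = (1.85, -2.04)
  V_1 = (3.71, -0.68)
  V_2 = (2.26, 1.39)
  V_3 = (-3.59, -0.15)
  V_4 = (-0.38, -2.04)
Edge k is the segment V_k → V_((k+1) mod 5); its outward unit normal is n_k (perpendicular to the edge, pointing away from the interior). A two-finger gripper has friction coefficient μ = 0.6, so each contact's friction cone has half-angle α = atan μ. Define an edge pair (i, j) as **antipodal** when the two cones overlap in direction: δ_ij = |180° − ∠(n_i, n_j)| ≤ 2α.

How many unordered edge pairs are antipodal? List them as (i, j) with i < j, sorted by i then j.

α = atan 0.6 = 30.96°;  2α = 61.93°
n_0 = (+0.5902, -0.8072)
n_1 = (+0.8190, +0.5737)
n_2 = (-0.2546, +0.9671)
n_3 = (-0.5074, -0.8617)
n_4 = (+0.0000, -1.0000)
  (0,1): δ = 91.16°  ·
  (0,2): δ = 21.43°  ✓
  (0,3): δ = 113.34°  ·
  (0,4): δ = 143.83°  ·
  (1,2): δ = 110.26°  ·
  (1,3): δ = 24.50°  ✓
  (1,4): δ = 54.99°  ✓
  (2,3): δ = 45.24°  ✓
  (2,4): δ = 14.75°  ✓
  (3,4): δ = 149.51°  ·
antipodal pairs: 5

count = 5; pairs: (0,2), (1,3), (1,4), (2,3), (2,4)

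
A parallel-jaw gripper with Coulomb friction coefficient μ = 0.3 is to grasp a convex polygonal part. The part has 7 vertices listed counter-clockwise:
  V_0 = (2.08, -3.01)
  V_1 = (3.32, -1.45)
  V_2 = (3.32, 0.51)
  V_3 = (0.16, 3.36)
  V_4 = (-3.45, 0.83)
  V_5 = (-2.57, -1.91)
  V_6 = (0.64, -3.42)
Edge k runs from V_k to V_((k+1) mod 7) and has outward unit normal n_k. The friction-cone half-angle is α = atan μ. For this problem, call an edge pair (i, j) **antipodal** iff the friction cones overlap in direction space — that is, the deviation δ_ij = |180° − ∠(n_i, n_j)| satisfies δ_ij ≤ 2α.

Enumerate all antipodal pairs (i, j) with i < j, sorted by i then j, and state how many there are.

count = 5; pairs: (0,3), (1,4), (2,4), (2,5), (3,6)

α = atan 0.3 = 16.70°;  2α = 33.40°
n_0 = (+0.7828, -0.6222)
n_1 = (+1.0000, -0.0000)
n_2 = (+0.6697, +0.7426)
n_3 = (-0.5739, +0.8189)
n_4 = (-0.9521, -0.3058)
n_5 = (-0.4257, -0.9049)
n_6 = (+0.2738, -0.9618)
  (0,1): δ = 141.52°  ·
  (0,2): δ = 93.57°  ·
  (0,3): δ = 16.50°  ✓
  (0,4): δ = 56.29°  ·
  (0,5): δ = 103.29°  ·
  (0,6): δ = 144.37°  ·
  (1,2): δ = 132.05°  ·
  (1,3): δ = 54.98°  ·
  (1,4): δ = 17.81°  ✓
  (1,5): δ = 64.81°  ·
  (1,6): δ = 105.89°  ·
  (2,3): δ = 102.93°  ·
  (2,4): δ = 30.15°  ✓
  (2,5): δ = 16.85°  ✓
  (2,6): δ = 57.94°  ·
  (3,4): δ = 107.22°  ·
  (3,5): δ = 60.22°  ·
  (3,6): δ = 19.13°  ✓
  (4,5): δ = 133.00°  ·
  (4,6): δ = 91.91°  ·
  (5,6): δ = 138.91°  ·
antipodal pairs: 5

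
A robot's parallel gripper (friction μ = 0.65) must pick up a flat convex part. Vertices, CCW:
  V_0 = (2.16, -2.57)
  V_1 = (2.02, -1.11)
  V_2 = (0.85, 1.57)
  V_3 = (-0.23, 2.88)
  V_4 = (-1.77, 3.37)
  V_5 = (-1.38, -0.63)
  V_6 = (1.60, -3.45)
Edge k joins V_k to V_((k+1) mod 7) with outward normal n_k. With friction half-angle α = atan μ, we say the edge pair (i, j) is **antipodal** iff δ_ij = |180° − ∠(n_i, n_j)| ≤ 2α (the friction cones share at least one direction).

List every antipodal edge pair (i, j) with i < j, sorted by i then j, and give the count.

count = 8; pairs: (0,4), (0,5), (1,4), (1,5), (2,4), (2,5), (3,5), (4,6)

α = atan 0.65 = 33.02°;  2α = 66.05°
n_0 = (+0.9954, +0.0955)
n_1 = (+0.9165, +0.4001)
n_2 = (+0.7716, +0.6361)
n_3 = (+0.3032, +0.9529)
n_4 = (-0.9953, -0.0970)
n_5 = (-0.6873, -0.7263)
n_6 = (+0.8437, -0.5369)
  (0,1): δ = 161.89°  ·
  (0,2): δ = 145.97°  ·
  (0,3): δ = 113.13°  ·
  (0,4): δ = 0.09°  ✓
  (0,5): δ = 41.10°  ✓
  (0,6): δ = 142.05°  ·
  (1,2): δ = 164.08°  ·
  (1,3): δ = 131.23°  ·
  (1,4): δ = 18.02°  ✓
  (1,5): δ = 23.00°  ✓
  (1,6): δ = 123.94°  ·
  (2,3): δ = 147.15°  ·
  (2,4): δ = 33.93°  ✓
  (2,5): δ = 7.08°  ✓
  (2,6): δ = 108.03°  ·
  (3,4): δ = 66.78°  ·
  (3,5): δ = 25.77°  ✓
  (3,6): δ = 75.18°  ·
  (4,5): δ = 138.99°  ·
  (4,6): δ = 38.04°  ✓
  (5,6): δ = 79.05°  ·
antipodal pairs: 8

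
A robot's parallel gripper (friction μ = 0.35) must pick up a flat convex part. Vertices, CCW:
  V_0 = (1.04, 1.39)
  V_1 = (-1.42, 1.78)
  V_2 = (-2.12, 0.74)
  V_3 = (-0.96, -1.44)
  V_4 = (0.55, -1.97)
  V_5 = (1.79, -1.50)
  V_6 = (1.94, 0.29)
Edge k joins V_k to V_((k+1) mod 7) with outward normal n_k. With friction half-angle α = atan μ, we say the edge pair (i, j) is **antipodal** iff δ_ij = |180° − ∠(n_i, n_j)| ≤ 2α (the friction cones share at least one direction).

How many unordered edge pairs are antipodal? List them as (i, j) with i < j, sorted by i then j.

count = 7; pairs: (0,3), (0,4), (1,4), (1,5), (2,5), (2,6), (3,6)

α = atan 0.35 = 19.29°;  2α = 38.58°
n_0 = (+0.1566, +0.9877)
n_1 = (-0.8296, +0.5584)
n_2 = (-0.8828, -0.4697)
n_3 = (-0.3312, -0.9436)
n_4 = (+0.3544, -0.9351)
n_5 = (+0.9965, -0.0835)
n_6 = (+0.7740, +0.6332)
  (0,1): δ = 114.94°  ·
  (0,2): δ = 52.97°  ·
  (0,3): δ = 10.33°  ✓
  (0,4): δ = 29.77°  ✓
  (0,5): δ = 94.22°  ·
  (0,6): δ = 138.30°  ·
  (1,2): δ = 118.04°  ·
  (1,3): δ = 75.40°  ·
  (1,4): δ = 35.30°  ✓
  (1,5): δ = 29.15°  ✓
  (1,6): δ = 73.23°  ·
  (2,3): δ = 137.36°  ·
  (2,4): δ = 97.26°  ·
  (2,5): δ = 32.81°  ✓
  (2,6): δ = 11.27°  ✓
  (3,4): δ = 139.90°  ·
  (3,5): δ = 75.45°  ·
  (3,6): δ = 31.37°  ✓
  (4,5): δ = 115.55°  ·
  (4,6): δ = 71.47°  ·
  (5,6): δ = 135.92°  ·
antipodal pairs: 7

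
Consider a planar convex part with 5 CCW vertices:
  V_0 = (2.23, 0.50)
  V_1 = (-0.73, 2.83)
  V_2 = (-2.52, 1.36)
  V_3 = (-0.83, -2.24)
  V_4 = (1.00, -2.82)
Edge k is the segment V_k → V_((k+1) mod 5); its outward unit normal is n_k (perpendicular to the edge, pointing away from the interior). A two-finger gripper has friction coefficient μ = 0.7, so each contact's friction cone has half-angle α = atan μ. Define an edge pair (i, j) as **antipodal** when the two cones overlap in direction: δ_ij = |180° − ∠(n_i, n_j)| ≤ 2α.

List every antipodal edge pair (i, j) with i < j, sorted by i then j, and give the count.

count = 5; pairs: (0,2), (0,3), (1,3), (1,4), (2,4)

α = atan 0.7 = 34.99°;  2α = 69.98°
n_0 = (+0.6185, +0.7858)
n_1 = (-0.6346, +0.7728)
n_2 = (-0.9052, -0.4249)
n_3 = (-0.3021, -0.9533)
n_4 = (+0.9377, -0.3474)
  (0,1): δ = 102.40°  ·
  (0,2): δ = 26.64°  ✓
  (0,3): δ = 20.62°  ✓
  (0,4): δ = 107.88°  ·
  (1,2): δ = 104.25°  ·
  (1,3): δ = 56.98°  ✓
  (1,4): δ = 30.28°  ✓
  (2,3): δ = 132.73°  ·
  (2,4): δ = 45.48°  ✓
  (3,4): δ = 92.74°  ·
antipodal pairs: 5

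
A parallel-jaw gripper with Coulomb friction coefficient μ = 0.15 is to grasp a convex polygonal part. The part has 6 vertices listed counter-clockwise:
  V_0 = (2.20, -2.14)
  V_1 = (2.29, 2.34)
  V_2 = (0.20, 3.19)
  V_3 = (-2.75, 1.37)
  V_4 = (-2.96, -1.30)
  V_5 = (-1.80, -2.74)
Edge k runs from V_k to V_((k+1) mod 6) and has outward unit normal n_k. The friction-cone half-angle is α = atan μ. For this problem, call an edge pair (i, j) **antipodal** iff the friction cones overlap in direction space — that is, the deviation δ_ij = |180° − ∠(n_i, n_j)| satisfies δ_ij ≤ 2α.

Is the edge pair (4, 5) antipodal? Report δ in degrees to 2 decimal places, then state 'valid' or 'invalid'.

α = atan 0.15 = 8.53°;  2α = 17.06°
edge 4: e_4 = (+1.16, -1.44);  n_4 = (-0.7788, -0.6273)
edge 5: e_5 = (+4.00, +0.60);  n_5 = (+0.1483, -0.9889)
∠(n_4, n_5) = 59.68°
δ = |180° − 59.68°| = 120.32°
120.32° > 2α = 17.06°  →  invalid

δ = 120.32°, invalid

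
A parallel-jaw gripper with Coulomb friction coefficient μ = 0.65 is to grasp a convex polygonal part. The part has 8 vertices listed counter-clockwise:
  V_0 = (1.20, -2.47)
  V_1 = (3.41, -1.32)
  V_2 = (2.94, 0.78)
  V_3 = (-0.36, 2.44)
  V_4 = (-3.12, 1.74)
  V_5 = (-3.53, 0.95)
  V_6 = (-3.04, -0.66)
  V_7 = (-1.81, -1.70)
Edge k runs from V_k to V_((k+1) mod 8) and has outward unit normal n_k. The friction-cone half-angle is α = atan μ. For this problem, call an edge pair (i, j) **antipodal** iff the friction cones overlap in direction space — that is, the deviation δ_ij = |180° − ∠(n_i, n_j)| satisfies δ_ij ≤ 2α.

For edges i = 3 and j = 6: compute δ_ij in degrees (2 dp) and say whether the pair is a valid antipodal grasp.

α = atan 0.65 = 33.02°;  2α = 66.05°
edge 3: e_3 = (-2.76, -0.70);  n_3 = (-0.2458, +0.9693)
edge 6: e_6 = (+1.23, -1.04);  n_6 = (-0.6457, -0.7636)
∠(n_3, n_6) = 125.55°
δ = |180° − 125.55°| = 54.45°
54.45° ≤ 2α = 66.05°  →  valid

δ = 54.45°, valid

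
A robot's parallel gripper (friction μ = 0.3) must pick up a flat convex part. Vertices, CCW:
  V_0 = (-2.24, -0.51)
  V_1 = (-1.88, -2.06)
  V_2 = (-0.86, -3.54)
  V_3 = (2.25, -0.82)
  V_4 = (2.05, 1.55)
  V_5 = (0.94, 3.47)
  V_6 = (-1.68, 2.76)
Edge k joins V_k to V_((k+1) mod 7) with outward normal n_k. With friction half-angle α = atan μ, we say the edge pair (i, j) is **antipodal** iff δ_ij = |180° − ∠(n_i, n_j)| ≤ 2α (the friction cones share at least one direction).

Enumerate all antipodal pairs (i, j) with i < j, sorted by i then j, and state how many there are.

α = atan 0.3 = 16.70°;  2α = 33.40°
n_0 = (-0.9741, -0.2262)
n_1 = (-0.8234, -0.5675)
n_2 = (+0.6583, -0.7527)
n_3 = (+0.9965, +0.0841)
n_4 = (+0.8657, +0.5005)
n_5 = (-0.2616, +0.9652)
n_6 = (-0.9857, +0.1688)
  (0,1): δ = 158.50°  ·
  (0,2): δ = 61.90°  ·
  (0,3): δ = 8.25°  ✓
  (0,4): δ = 16.96°  ✓
  (0,5): δ = 92.09°  ·
  (0,6): δ = 157.21°  ·
  (1,2): δ = 83.40°  ·
  (1,3): δ = 29.75°  ✓
  (1,4): δ = 4.54°  ✓
  (1,5): δ = 70.59°  ·
  (1,6): δ = 135.71°  ·
  (2,3): δ = 126.35°  ·
  (2,4): δ = 101.14°  ·
  (2,5): δ = 26.01°  ✓
  (2,6): δ = 39.11°  ·
  (3,4): δ = 154.79°  ·
  (3,5): δ = 79.66°  ·
  (3,6): δ = 14.54°  ✓
  (4,5): δ = 104.87°  ·
  (4,6): δ = 39.75°  ·
  (5,6): δ = 114.88°  ·
antipodal pairs: 6

count = 6; pairs: (0,3), (0,4), (1,3), (1,4), (2,5), (3,6)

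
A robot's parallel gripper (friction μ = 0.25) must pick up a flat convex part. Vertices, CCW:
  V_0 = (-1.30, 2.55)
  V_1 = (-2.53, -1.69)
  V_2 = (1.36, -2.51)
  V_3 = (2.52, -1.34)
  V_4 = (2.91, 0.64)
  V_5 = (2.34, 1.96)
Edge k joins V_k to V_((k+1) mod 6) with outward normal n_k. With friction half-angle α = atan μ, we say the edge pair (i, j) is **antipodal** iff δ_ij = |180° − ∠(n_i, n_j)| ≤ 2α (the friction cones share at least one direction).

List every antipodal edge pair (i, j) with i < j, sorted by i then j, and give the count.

α = atan 0.25 = 14.04°;  2α = 28.07°
n_0 = (-0.9604, +0.2786)
n_1 = (-0.2063, -0.9785)
n_2 = (+0.7101, -0.7041)
n_3 = (+0.9811, -0.1933)
n_4 = (+0.9181, +0.3964)
n_5 = (+0.1600, +0.9871)
  (0,1): δ = 85.73°  ·
  (0,2): δ = 28.58°  ·
  (0,3): δ = 5.03°  ✓
  (0,4): δ = 39.53°  ·
  (0,5): δ = 96.97°  ·
  (1,2): δ = 122.85°  ·
  (1,3): δ = 89.24°  ·
  (1,4): δ = 54.74°  ·
  (1,5): δ = 2.70°  ✓
  (2,3): δ = 146.39°  ·
  (2,4): δ = 111.89°  ·
  (2,5): δ = 54.45°  ·
  (3,4): δ = 145.50°  ·
  (3,5): δ = 88.06°  ·
  (4,5): δ = 122.56°  ·
antipodal pairs: 2

count = 2; pairs: (0,3), (1,5)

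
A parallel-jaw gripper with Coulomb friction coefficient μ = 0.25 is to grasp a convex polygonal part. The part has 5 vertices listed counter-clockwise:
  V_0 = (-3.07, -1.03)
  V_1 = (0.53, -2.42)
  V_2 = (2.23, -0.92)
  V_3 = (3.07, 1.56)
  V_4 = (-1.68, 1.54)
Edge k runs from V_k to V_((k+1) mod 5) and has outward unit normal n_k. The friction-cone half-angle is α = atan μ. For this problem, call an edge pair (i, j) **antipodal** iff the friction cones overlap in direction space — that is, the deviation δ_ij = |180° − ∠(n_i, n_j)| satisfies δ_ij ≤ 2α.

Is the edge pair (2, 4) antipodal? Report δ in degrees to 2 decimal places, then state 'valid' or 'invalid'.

α = atan 0.25 = 14.04°;  2α = 28.07°
edge 2: e_2 = (+0.84, +2.48);  n_2 = (+0.9471, -0.3208)
edge 4: e_4 = (-1.39, -2.57);  n_4 = (-0.8796, +0.4757)
∠(n_2, n_4) = 170.30°
δ = |180° − 170.30°| = 9.70°
9.70° ≤ 2α = 28.07°  →  valid

δ = 9.70°, valid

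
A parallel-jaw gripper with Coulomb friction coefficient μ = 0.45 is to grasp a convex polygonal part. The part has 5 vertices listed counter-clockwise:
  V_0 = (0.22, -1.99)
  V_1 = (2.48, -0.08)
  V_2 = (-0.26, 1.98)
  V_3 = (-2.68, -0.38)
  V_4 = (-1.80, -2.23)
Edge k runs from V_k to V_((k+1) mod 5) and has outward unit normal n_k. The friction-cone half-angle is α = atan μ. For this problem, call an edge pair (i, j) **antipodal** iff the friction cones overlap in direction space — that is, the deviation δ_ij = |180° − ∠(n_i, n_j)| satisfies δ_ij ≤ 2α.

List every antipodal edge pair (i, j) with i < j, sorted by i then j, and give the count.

count = 4; pairs: (0,2), (1,3), (1,4), (2,4)

α = atan 0.45 = 24.23°;  2α = 48.46°
n_0 = (+0.6455, -0.7638)
n_1 = (+0.6009, +0.7993)
n_2 = (-0.6982, +0.7159)
n_3 = (-0.9030, -0.4296)
n_4 = (+0.1180, -0.9930)
  (0,1): δ = 77.14°  ·
  (0,2): δ = 4.08°  ✓
  (0,3): δ = 75.24°  ·
  (0,4): δ = 146.57°  ·
  (1,2): δ = 98.78°  ·
  (1,3): δ = 27.62°  ✓
  (1,4): δ = 43.71°  ✓
  (2,3): δ = 108.84°  ·
  (2,4): δ = 37.51°  ✓
  (3,4): δ = 108.66°  ·
antipodal pairs: 4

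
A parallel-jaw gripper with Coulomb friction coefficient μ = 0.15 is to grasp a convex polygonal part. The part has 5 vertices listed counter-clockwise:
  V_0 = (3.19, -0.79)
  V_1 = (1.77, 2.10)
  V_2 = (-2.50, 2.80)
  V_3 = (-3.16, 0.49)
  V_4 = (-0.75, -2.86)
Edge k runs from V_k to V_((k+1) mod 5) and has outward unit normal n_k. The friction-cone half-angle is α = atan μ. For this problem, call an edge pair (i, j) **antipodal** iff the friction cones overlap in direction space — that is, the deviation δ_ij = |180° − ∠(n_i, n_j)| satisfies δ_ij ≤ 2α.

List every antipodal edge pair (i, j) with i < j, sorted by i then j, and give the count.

α = atan 0.15 = 8.53°;  2α = 17.06°
n_0 = (+0.8975, +0.4410)
n_1 = (+0.1618, +0.9868)
n_2 = (-0.9615, +0.2747)
n_3 = (-0.8118, -0.5840)
n_4 = (+0.4651, -0.8853)
  (0,1): δ = 125.48°  ·
  (0,2): δ = 42.11°  ·
  (0,3): δ = 9.56°  ✓
  (0,4): δ = 91.55°  ·
  (1,2): δ = 96.64°  ·
  (1,3): δ = 44.96°  ·
  (1,4): δ = 37.03°  ·
  (2,3): δ = 128.32°  ·
  (2,4): δ = 46.34°  ·
  (3,4): δ = 98.01°  ·
antipodal pairs: 1

count = 1; pairs: (0,3)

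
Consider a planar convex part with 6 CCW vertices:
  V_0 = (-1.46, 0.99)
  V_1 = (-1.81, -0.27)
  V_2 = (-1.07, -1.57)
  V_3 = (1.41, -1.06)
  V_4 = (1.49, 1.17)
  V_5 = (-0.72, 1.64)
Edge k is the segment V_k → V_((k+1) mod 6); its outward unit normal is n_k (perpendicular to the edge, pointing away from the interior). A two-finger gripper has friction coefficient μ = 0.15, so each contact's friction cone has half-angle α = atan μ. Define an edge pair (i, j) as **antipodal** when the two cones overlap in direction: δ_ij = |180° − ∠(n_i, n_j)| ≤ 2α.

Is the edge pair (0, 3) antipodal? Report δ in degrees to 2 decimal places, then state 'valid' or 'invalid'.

δ = 13.47°, valid

α = atan 0.15 = 8.53°;  2α = 17.06°
edge 0: e_0 = (-0.35, -1.26);  n_0 = (-0.9635, +0.2676)
edge 3: e_3 = (+0.08, +2.23);  n_3 = (+0.9994, -0.0359)
∠(n_0, n_3) = 166.53°
δ = |180° − 166.53°| = 13.47°
13.47° ≤ 2α = 17.06°  →  valid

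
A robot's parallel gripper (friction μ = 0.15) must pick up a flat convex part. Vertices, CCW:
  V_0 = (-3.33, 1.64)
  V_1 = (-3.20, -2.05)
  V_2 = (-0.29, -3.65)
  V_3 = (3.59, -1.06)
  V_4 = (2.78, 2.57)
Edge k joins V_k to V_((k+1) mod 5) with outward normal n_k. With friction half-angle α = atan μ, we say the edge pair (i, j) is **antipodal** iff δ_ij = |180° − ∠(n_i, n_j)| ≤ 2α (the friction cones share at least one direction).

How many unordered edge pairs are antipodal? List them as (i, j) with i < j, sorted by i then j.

count = 1; pairs: (0,3)

α = atan 0.15 = 8.53°;  2α = 17.06°
n_0 = (-0.9994, -0.0352)
n_1 = (-0.4818, -0.8763)
n_2 = (+0.5552, -0.8317)
n_3 = (+0.9760, +0.2178)
n_4 = (-0.1505, +0.9886)
  (0,1): δ = 120.82°  ·
  (0,2): δ = 58.29°  ·
  (0,3): δ = 10.56°  ✓
  (0,4): δ = 96.64°  ·
  (1,2): δ = 117.47°  ·
  (1,3): δ = 48.62°  ·
  (1,4): δ = 37.46°  ·
  (2,3): δ = 111.15°  ·
  (2,4): δ = 25.07°  ·
  (3,4): δ = 93.92°  ·
antipodal pairs: 1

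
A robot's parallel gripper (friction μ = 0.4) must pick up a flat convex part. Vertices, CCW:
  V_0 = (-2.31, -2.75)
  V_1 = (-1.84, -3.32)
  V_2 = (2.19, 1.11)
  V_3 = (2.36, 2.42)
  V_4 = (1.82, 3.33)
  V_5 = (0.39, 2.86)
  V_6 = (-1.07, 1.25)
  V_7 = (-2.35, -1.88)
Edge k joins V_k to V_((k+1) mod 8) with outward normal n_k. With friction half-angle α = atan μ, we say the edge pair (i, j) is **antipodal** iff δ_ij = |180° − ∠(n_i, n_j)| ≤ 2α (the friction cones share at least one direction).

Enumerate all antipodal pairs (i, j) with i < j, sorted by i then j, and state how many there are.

α = atan 0.4 = 21.80°;  2α = 43.60°
n_0 = (-0.7715, -0.6362)
n_1 = (+0.7397, -0.6729)
n_2 = (+0.9917, -0.1287)
n_3 = (+0.8600, +0.5103)
n_4 = (-0.3122, +0.9500)
n_5 = (-0.7408, +0.6718)
n_6 = (-0.9256, +0.3785)
n_7 = (-0.9989, -0.0459)
  (0,1): δ = 81.80°  ·
  (0,2): δ = 46.90°  ·
  (0,3): δ = 8.82°  ✓
  (0,4): δ = 68.69°  ·
  (0,5): δ = 98.29°  ·
  (0,6): δ = 118.25°  ·
  (0,7): δ = 143.12°  ·
  (1,2): δ = 145.10°  ·
  (1,3): δ = 107.02°  ·
  (1,4): δ = 29.51°  ✓
  (1,5): δ = 0.09°  ✓
  (1,6): δ = 20.05°  ✓
  (1,7): δ = 44.93°  ·
  (2,3): δ = 141.92°  ·
  (2,4): δ = 64.41°  ·
  (2,5): δ = 34.81°  ✓
  (2,6): δ = 14.85°  ✓
  (2,7): δ = 10.03°  ✓
  (3,4): δ = 102.49°  ·
  (3,5): δ = 72.89°  ·
  (3,6): δ = 52.93°  ·
  (3,7): δ = 28.05°  ✓
  (4,5): δ = 150.40°  ·
  (4,6): δ = 130.44°  ·
  (4,7): δ = 105.56°  ·
  (5,6): δ = 160.04°  ·
  (5,7): δ = 135.16°  ·
  (6,7): δ = 155.13°  ·
antipodal pairs: 8

count = 8; pairs: (0,3), (1,4), (1,5), (1,6), (2,5), (2,6), (2,7), (3,7)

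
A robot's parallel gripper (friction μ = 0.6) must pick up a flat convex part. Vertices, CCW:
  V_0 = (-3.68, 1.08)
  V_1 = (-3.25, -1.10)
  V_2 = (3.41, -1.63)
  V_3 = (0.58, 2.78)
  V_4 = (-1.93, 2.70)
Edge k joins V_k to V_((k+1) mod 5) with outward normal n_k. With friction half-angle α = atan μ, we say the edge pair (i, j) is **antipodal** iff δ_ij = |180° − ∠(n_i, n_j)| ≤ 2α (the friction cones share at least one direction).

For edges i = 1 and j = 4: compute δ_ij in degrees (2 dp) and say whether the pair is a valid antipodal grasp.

δ = 47.34°, valid

α = atan 0.6 = 30.96°;  2α = 61.93°
edge 1: e_1 = (+6.66, -0.53);  n_1 = (-0.0793, -0.9968)
edge 4: e_4 = (-1.75, -1.62);  n_4 = (-0.6793, +0.7338)
∠(n_1, n_4) = 132.66°
δ = |180° − 132.66°| = 47.34°
47.34° ≤ 2α = 61.93°  →  valid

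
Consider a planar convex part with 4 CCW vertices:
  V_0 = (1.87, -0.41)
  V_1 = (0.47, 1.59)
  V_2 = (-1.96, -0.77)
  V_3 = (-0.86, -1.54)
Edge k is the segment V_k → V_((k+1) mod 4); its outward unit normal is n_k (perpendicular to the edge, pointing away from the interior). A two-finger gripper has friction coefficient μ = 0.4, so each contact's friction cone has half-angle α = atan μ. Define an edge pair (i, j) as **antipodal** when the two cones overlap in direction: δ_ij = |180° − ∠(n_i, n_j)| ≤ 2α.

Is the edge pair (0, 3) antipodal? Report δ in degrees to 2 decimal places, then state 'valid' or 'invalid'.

α = atan 0.4 = 21.80°;  2α = 43.60°
edge 0: e_0 = (-1.40, +2.00);  n_0 = (+0.8192, +0.5735)
edge 3: e_3 = (+2.73, +1.13);  n_3 = (+0.3825, -0.9240)
∠(n_0, n_3) = 102.51°
δ = |180° − 102.51°| = 77.49°
77.49° > 2α = 43.60°  →  invalid

δ = 77.49°, invalid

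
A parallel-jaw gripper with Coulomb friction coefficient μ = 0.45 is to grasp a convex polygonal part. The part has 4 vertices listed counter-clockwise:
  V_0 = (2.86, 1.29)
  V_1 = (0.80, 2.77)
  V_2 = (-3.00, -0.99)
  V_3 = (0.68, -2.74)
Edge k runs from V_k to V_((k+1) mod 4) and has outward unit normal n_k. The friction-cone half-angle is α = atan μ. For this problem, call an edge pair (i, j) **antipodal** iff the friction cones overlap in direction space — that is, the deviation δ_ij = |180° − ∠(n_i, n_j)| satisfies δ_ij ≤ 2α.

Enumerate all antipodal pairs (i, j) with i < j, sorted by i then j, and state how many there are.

count = 2; pairs: (0,2), (1,3)

α = atan 0.45 = 24.23°;  2α = 48.46°
n_0 = (+0.5835, +0.8121)
n_1 = (-0.7034, +0.7108)
n_2 = (-0.4295, -0.9031)
n_3 = (+0.8796, -0.4758)
  (0,1): δ = 99.61°  ·
  (0,2): δ = 10.26°  ✓
  (0,3): δ = 97.28°  ·
  (1,2): δ = 70.13°  ·
  (1,3): δ = 16.89°  ✓
  (2,3): δ = 92.98°  ·
antipodal pairs: 2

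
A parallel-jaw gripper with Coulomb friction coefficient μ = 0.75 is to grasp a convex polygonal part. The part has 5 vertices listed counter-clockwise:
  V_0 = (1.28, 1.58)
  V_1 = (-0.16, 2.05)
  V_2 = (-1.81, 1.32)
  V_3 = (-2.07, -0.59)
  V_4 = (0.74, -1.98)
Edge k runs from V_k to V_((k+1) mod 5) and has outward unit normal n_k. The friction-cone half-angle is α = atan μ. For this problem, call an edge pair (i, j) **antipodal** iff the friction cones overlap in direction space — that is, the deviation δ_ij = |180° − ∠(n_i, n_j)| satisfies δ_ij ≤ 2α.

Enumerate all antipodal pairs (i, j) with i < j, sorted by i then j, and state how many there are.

α = atan 0.75 = 36.87°;  2α = 73.74°
n_0 = (+0.3103, +0.9506)
n_1 = (-0.4046, +0.9145)
n_2 = (-0.9909, +0.1349)
n_3 = (-0.4434, -0.8963)
n_4 = (+0.9887, -0.1500)
  (0,1): δ = 138.06°  ·
  (0,2): δ = 79.68°  ·
  (0,3): δ = 8.24°  ✓
  (0,4): δ = 99.45°  ·
  (1,2): δ = 121.62°  ·
  (1,3): δ = 50.19°  ✓
  (1,4): δ = 57.51°  ✓
  (2,3): δ = 108.57°  ·
  (2,4): δ = 0.87°  ✓
  (3,4): δ = 72.31°  ✓
antipodal pairs: 5

count = 5; pairs: (0,3), (1,3), (1,4), (2,4), (3,4)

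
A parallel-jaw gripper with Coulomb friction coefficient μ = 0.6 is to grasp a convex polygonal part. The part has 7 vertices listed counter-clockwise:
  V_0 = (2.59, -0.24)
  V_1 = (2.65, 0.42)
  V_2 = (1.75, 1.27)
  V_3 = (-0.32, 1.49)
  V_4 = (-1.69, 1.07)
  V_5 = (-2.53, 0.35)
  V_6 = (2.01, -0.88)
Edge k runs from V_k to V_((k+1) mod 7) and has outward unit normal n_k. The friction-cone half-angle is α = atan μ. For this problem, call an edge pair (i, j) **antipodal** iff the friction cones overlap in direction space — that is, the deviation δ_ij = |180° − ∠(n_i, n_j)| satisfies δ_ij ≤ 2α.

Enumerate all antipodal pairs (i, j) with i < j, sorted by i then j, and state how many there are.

α = atan 0.6 = 30.96°;  2α = 61.93°
n_0 = (+0.9959, -0.0905)
n_1 = (+0.6866, +0.7270)
n_2 = (+0.1057, +0.9944)
n_3 = (-0.2931, +0.9561)
n_4 = (-0.6508, +0.7593)
n_5 = (-0.2615, -0.9652)
n_6 = (+0.7410, -0.6715)
  (0,1): δ = 128.17°  ·
  (0,2): δ = 90.87°  ·
  (0,3): δ = 67.76°  ·
  (0,4): δ = 44.20°  ✓
  (0,5): δ = 80.04°  ·
  (0,6): δ = 143.01°  ·
  (1,2): δ = 142.70°  ·
  (1,3): δ = 119.59°  ·
  (1,4): δ = 96.04°  ·
  (1,5): δ = 28.20°  ✓
  (1,6): δ = 91.18°  ·
  (2,3): δ = 156.89°  ·
  (2,4): δ = 133.33°  ·
  (2,5): δ = 9.09°  ✓
  (2,6): δ = 53.88°  ✓
  (3,4): δ = 156.44°  ·
  (3,5): δ = 32.20°  ✓
  (3,6): δ = 30.77°  ✓
  (4,5): δ = 55.76°  ✓
  (4,6): δ = 7.21°  ✓
  (5,6): δ = 117.03°  ·
antipodal pairs: 8

count = 8; pairs: (0,4), (1,5), (2,5), (2,6), (3,5), (3,6), (4,5), (4,6)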